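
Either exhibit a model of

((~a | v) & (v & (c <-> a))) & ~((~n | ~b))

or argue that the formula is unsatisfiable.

b = True, c = False, v = True, n = True, a = False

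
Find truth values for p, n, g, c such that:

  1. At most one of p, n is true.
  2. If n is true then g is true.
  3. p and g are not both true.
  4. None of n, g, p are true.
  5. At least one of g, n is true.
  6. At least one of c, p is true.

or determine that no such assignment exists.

Case n = True:
  Constraint (4) is violated (n=T) — contradiction.
Case n = False:
  (4) forces g = False.
  Constraint (5) is violated (g=F, n=F) — contradiction.
Both cases fail — unsatisfiable.

UNSATISFIABLE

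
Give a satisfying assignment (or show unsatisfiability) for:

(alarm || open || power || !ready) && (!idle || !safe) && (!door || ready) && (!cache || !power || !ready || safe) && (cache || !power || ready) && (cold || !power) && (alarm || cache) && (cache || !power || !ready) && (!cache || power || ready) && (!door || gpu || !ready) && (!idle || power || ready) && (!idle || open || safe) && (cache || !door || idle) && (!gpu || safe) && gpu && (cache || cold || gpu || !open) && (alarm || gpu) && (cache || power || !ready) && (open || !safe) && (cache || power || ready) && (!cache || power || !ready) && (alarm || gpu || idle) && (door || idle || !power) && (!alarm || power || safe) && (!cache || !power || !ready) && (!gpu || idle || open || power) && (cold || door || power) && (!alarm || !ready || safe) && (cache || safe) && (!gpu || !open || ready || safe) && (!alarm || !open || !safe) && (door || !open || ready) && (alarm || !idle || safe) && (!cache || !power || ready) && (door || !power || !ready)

No satisfying assignment exists.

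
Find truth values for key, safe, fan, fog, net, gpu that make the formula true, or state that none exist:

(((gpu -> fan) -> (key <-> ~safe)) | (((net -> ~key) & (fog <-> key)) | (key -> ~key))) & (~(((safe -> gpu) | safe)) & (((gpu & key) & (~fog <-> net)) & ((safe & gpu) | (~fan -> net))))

UNSATISFIABLE

The conjunct ~(((safe -> gpu) | safe)) is unsatisfiable on its own:
  safe=F, gpu=F: evaluates to False.
  safe=F, gpu=T: evaluates to False.
  safe=T, gpu=F: evaluates to False.
  safe=T, gpu=T: evaluates to False.
So the whole conjunction is unsatisfiable.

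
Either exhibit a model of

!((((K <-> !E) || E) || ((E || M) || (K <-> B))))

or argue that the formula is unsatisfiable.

E = False, K = False, M = False, B = True

  !((((K <-> !E) || E) || ((E || M) || (K <-> B)))) = True
    ((K <-> !E) || E) || ((E || M) || (K <-> B)) = False
      (K <-> !E) || E = False
        K <-> !E = False
          !E = True
      (E || M) || (K <-> B) = False
        E || M = False
        K <-> B = False
The formula evaluates to True.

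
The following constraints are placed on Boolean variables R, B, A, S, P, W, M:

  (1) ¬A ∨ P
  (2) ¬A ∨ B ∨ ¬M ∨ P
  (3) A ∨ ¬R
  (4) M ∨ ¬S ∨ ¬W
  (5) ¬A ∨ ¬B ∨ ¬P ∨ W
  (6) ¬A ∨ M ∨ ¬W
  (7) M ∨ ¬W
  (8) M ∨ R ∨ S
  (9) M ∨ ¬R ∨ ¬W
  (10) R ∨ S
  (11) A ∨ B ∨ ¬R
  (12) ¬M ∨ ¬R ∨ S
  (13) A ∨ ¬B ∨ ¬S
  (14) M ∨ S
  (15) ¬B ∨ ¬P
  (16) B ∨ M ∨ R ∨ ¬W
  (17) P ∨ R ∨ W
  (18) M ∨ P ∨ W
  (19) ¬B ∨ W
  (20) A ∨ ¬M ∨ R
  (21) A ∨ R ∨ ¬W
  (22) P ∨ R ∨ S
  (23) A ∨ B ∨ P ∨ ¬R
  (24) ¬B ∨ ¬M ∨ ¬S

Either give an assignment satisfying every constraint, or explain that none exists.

R=T; B=F; A=T; S=T; P=T; W=F; M=F

Set R = True.
  then (A ∨ ¬R) forces A = True.
  then (¬A ∨ P) forces P = True.
  then (¬B ∨ ¬P) forces B = False.
Try S = False:
  (¬M ∨ ¬R ∨ S) forces M = False.
  clause (M ∨ S) is falsified — backtrack.
So S = True.
Set W = False.
Set M = False.
All clauses satisfied.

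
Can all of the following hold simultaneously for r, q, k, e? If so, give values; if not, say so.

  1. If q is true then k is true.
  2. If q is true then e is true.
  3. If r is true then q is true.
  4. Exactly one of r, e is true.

r = False, q = False, k = False, e = True

  (1) q=F ⇒ k: vacuous ✓
  (2) q=F ⇒ e: vacuous ✓
  (3) r=F ⇒ q: vacuous ✓
  (4) {r, e}: 1 true — exactly one ✓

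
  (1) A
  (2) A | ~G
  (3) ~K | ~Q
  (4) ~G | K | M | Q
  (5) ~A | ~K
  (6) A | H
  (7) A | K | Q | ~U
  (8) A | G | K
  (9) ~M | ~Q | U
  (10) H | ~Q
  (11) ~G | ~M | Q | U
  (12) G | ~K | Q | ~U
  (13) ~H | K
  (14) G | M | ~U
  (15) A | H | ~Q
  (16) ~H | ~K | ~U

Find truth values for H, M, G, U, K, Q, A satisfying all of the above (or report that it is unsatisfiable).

Unit clause (A) forces A = True.
In (~A | ~K) only ~K is left, so K = False.
In (~H | K) only ~H is left, so H = False.
In (H | ~Q) only ~Q is left, so Q = False.
Set M = True.
Set G = False.
Set U = True.
All clauses satisfied.

H = False; M = True; G = False; U = True; K = False; Q = False; A = True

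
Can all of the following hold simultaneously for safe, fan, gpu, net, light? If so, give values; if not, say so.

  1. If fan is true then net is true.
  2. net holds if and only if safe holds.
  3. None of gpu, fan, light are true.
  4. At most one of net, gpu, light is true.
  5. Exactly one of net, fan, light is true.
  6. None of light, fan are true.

safe=T; fan=F; gpu=F; net=T; light=F

  (1) fan=F ⇒ net: vacuous ✓
  (2) net=T, safe=T — same ✓
  (3) {gpu, fan, light}: 0 true — none ✓
  (4) {net, gpu, light}: 1 true — at most one ✓
  (5) {net, fan, light}: 1 true — exactly one ✓
  (6) {light, fan}: 0 true — none ✓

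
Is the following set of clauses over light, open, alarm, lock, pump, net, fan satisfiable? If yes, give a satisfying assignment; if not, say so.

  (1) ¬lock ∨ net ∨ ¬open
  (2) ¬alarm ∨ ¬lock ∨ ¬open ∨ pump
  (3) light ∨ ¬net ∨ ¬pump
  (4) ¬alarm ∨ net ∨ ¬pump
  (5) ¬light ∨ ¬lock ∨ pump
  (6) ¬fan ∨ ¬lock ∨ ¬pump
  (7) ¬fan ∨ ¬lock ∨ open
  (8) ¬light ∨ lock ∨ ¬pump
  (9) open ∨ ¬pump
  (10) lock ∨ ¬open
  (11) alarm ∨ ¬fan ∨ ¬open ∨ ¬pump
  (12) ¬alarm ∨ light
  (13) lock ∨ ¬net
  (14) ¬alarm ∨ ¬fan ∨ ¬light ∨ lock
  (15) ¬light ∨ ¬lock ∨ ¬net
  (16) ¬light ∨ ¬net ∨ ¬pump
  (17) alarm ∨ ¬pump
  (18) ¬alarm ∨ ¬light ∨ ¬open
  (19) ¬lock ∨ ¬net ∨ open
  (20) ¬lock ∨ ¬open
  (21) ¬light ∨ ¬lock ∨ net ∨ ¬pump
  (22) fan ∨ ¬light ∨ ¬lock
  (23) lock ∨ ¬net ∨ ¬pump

light = False, open = False, alarm = False, lock = False, pump = False, net = False, fan = True

Set light = False.
  then (¬alarm ∨ light) forces alarm = False.
  then (alarm ∨ ¬pump) forces pump = False.
Try open = True:
  (lock ∨ ¬open) forces lock = True.
  clause (¬lock ∨ ¬open) is falsified — backtrack.
So open = False.
Set lock = False.
  then (lock ∨ ¬net) forces net = False.
Set fan = True.
All clauses satisfied.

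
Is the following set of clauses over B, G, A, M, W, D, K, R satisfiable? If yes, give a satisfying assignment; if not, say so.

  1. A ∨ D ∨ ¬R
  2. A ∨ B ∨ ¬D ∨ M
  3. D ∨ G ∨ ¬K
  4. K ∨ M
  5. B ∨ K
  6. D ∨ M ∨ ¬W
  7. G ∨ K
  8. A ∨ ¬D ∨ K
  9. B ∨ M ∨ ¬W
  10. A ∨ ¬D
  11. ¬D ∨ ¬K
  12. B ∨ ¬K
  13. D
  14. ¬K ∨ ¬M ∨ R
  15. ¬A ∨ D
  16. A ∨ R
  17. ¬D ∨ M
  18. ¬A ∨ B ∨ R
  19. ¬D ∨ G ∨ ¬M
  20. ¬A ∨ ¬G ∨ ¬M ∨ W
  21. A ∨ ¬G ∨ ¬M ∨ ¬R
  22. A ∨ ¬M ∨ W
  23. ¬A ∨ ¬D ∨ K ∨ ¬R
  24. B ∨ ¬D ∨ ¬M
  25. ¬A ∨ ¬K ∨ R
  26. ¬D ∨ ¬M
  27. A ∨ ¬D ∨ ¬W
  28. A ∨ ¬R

Unsatisfiable — no assignment works.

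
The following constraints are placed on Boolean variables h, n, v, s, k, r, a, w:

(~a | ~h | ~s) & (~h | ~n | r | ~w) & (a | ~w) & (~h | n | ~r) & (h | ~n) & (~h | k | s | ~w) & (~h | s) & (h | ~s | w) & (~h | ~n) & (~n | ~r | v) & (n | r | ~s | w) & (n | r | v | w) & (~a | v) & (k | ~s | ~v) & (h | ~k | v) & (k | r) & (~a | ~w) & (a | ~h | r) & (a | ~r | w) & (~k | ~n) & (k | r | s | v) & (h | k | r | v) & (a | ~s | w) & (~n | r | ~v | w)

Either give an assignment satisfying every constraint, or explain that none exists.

h = False, n = False, v = True, s = False, k = True, r = True, a = True, w = False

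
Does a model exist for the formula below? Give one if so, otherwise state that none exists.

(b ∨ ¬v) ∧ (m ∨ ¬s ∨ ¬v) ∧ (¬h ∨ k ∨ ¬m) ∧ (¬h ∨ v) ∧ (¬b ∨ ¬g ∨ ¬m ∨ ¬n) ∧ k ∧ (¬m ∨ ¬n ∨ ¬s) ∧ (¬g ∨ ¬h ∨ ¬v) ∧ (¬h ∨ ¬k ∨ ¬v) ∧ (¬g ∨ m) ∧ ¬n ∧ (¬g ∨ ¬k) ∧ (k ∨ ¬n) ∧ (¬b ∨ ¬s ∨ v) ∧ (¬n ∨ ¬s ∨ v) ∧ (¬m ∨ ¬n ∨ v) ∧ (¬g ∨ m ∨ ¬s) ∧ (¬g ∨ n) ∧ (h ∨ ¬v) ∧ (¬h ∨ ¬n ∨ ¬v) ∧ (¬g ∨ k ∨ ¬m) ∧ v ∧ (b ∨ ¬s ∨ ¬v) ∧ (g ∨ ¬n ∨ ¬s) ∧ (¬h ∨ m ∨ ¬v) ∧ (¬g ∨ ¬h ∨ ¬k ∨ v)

UNSATISFIABLE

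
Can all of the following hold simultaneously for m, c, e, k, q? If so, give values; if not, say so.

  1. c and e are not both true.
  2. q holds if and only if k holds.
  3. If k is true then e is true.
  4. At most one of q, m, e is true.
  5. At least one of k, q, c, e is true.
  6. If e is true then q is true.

m=F, c=T, e=F, k=F, q=F

  (1) c=T, e=F — not both ✓
  (2) q=F, k=F — same ✓
  (3) k=F ⇒ e: vacuous ✓
  (4) {q, m, e}: 0 true — at most one ✓
  (5) {k, q, c, e}: 1 true — at least one ✓
  (6) e=F ⇒ q: vacuous ✓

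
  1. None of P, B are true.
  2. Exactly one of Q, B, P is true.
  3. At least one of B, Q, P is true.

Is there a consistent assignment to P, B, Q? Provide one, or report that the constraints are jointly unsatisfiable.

P=F; B=F; Q=T

  (1) {P, B}: 0 true — none ✓
  (2) {Q, B, P}: 1 true — exactly one ✓
  (3) {B, Q, P}: 1 true — at least one ✓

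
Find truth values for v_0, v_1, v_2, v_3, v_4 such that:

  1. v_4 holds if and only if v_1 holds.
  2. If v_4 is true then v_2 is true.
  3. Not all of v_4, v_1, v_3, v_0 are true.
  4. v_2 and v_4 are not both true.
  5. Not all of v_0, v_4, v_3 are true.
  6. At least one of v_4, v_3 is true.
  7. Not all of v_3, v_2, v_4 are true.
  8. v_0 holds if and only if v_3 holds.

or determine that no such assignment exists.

v_0: True, v_1: False, v_2: True, v_3: True, v_4: False

  (1) v_4=F, v_1=F — same ✓
  (2) v_4=F ⇒ v_2: vacuous ✓
  (3) {v_4, v_1, v_3, v_0}: 2/4 true — not all ✓
  (4) v_2=T, v_4=F — not both ✓
  (5) {v_0, v_4, v_3}: 2/3 true — not all ✓
  (6) {v_4, v_3}: 1 true — at least one ✓
  (7) {v_3, v_2, v_4}: 2/3 true — not all ✓
  (8) v_0=T, v_3=T — same ✓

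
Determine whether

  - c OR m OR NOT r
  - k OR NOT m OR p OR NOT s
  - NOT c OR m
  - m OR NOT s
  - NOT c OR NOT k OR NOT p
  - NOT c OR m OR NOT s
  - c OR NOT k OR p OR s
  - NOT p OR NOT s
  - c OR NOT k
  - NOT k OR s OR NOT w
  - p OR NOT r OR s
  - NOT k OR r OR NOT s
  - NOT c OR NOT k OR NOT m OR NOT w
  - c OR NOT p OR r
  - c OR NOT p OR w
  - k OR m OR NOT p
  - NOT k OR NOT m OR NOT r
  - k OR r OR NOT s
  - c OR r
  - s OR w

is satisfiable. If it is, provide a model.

m = True, r = True, s = False, p = True, c = False, k = False, w = True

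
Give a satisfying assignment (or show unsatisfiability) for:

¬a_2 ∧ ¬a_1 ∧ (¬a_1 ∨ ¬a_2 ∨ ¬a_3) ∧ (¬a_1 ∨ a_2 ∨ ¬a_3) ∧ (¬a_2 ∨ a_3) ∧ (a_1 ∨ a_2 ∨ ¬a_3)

a_1 = False, a_2 = False, a_3 = False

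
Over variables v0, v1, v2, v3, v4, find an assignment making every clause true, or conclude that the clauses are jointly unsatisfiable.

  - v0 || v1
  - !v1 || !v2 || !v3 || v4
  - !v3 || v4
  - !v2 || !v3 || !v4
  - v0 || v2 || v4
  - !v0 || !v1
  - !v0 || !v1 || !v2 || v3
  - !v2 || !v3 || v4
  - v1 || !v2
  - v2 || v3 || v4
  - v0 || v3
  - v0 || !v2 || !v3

v0: True, v1: False, v2: False, v3: False, v4: True

Set v0 = True.
  then (!v0 || !v1) forces v1 = False.
  then (v1 || !v2) forces v2 = False.
Set v3 = False.
  then (v2 || v3 || v4) forces v4 = True.
All clauses satisfied.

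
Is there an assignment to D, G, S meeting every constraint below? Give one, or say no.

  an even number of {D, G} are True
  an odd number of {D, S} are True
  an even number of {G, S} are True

No satisfying assignment exists.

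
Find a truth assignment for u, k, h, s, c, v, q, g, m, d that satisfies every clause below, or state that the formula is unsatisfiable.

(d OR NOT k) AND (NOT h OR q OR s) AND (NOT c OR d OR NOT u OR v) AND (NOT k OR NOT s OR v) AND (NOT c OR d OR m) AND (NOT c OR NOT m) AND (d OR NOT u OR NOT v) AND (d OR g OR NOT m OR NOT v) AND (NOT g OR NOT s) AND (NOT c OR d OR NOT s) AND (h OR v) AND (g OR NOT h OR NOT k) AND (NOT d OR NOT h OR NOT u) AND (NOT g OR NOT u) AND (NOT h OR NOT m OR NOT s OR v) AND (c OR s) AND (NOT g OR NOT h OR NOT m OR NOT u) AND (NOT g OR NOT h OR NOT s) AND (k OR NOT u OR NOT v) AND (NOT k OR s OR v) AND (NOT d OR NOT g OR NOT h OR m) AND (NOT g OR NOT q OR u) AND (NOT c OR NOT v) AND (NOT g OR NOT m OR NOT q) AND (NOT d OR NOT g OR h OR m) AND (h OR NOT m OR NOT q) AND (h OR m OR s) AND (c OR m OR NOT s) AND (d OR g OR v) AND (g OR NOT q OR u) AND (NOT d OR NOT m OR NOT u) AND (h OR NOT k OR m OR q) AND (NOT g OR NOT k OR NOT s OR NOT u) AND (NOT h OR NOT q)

Set u = False.
Set k = True.
  then (d OR NOT k) forces d = True.
Try h = True:
  (g OR NOT h OR NOT k) forces g = True.
  (NOT g OR NOT s) forces s = False.
  (NOT h OR q OR s) forces q = True.
  clause (NOT g OR NOT q OR u) is falsified — backtrack.
So h = False.
  then (h OR v) forces v = True.
  then (NOT c OR NOT v) forces c = False.
  then (c OR s) forces s = True.
  then (c OR m OR NOT s) forces m = True.
  then (NOT g OR NOT s) forces g = False.
  then (h OR NOT m OR NOT q) forces q = False.
All clauses satisfied.

u=F, k=T, h=F, s=T, c=F, v=T, q=F, g=F, m=T, d=T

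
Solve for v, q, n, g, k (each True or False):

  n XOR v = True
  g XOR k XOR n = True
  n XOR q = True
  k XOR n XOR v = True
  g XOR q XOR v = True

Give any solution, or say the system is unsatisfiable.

v=T, q=T, n=F, g=T, k=F

n XOR v = F XOR T = True ✓
g XOR k XOR n = T XOR F XOR F = True ✓
n XOR q = F XOR T = True ✓
k XOR n XOR v = F XOR F XOR T = True ✓
g XOR q XOR v = T XOR T XOR T = True ✓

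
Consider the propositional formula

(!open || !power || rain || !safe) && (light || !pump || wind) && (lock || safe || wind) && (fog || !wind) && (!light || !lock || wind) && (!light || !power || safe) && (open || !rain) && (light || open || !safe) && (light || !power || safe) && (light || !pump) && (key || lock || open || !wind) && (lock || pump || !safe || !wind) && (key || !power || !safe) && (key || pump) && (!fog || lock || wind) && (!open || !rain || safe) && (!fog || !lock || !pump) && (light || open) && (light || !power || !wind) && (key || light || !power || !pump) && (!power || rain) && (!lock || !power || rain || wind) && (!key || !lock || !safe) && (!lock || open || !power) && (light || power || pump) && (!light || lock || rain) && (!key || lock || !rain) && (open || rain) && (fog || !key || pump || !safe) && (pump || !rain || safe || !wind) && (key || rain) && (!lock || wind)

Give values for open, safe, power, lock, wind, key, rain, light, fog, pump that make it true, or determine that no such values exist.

open=T, safe=T, power=F, lock=F, wind=T, key=F, rain=T, light=T, fog=T, pump=T

Try open = False:
  (open || !rain) forces rain = False.
  clause (open || rain) is falsified — backtrack.
So open = True.
Set safe = True.
Set power = False.
Set lock = False.
Set wind = True.
  then (fog || !wind) forces fog = True.
  then (lock || pump || !safe || !wind) forces pump = True.
  then (light || !pump) forces light = True.
  then (!light || lock || rain) forces rain = True.
  then (!key || lock || !rain) forces key = False.
All clauses satisfied.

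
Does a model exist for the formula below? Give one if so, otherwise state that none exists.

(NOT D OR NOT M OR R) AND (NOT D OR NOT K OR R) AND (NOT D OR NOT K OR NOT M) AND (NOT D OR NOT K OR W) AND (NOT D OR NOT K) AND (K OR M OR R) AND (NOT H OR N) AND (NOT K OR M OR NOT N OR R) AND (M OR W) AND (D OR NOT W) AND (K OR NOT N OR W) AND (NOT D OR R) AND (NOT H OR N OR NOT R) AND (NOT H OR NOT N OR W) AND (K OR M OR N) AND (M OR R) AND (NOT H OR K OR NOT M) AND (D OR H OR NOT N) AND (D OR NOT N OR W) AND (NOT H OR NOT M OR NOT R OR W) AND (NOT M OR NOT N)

M: True, K: False, N: False, W: False, H: False, D: True, R: True

Set M = True.
  then (NOT M OR NOT N) forces N = False.
  then (NOT H OR N) forces H = False.
Set K = False.
Set W = False.
Set D = True.
  then (NOT D OR NOT M OR R) forces R = True.
All clauses satisfied.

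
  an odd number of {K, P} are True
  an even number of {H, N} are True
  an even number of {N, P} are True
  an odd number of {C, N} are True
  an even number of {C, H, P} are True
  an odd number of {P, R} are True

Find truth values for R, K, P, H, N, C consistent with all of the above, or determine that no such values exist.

R = False, K = False, P = True, H = True, N = True, C = False

{K, P}: 1 true → odd ✓
{H, N}: 2 true → even ✓
{N, P}: 2 true → even ✓
{C, N}: 1 true → odd ✓
{C, H, P}: 2 true → even ✓
{P, R}: 1 true → odd ✓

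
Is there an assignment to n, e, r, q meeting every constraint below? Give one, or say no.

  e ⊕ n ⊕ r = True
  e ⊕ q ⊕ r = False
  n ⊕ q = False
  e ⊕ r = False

Adding constraints 1, 2, 3 mod 2: every variable appears an even number of times on the left, so the left side is 0.
But the right sides sum to 1 (mod 2). 0 ≠ 1 — the system is inconsistent.

Unsatisfiable — no assignment works.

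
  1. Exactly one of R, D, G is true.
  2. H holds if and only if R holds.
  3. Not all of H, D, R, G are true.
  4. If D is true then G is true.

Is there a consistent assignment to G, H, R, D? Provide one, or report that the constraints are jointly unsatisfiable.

G = False, H = True, R = True, D = False

  (1) {R, D, G}: 1 true — exactly one ✓
  (2) H=T, R=T — same ✓
  (3) {H, D, R, G}: 2/4 true — not all ✓
  (4) D=F ⇒ G: vacuous ✓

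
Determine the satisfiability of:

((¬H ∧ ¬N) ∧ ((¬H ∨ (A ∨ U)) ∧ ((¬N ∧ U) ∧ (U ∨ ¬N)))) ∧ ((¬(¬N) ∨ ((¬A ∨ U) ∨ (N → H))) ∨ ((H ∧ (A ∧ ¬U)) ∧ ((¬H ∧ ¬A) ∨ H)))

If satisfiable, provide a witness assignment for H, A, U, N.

H = False, A = False, U = True, N = False

  (¬H ∧ ¬N) ∧ ((¬H ∨ (A ∨ U)) ∧ ((¬N ∧ U) ∧ (U ∨ ¬N))) = True
    ¬H ∧ ¬N = True
      ¬H = True
      ¬N = True
    (¬H ∨ (A ∨ U)) ∧ ((¬N ∧ U) ∧ (U ∨ ¬N)) = True
      ¬H ∨ (A ∨ U) = True
        ¬H = True
        A ∨ U = True
      (¬N ∧ U) ∧ (U ∨ ¬N) = True
        ¬N ∧ U = True
          ¬N = True
        U ∨ ¬N = True
          ¬N = True
  (¬(¬N) ∨ ((¬A ∨ U) ∨ (N → H))) ∨ ((H ∧ (A ∧ ¬U)) ∧ ((¬H ∧ ¬A) ∨ H)) = True
    ¬(¬N) ∨ ((¬A ∨ U) ∨ (N → H)) = True
      ¬(¬N) = False
        ¬N = True
      (¬A ∨ U) ∨ (N → H) = True
        ¬A ∨ U = True
          ¬A = True
        N → H = True
    (H ∧ (A ∧ ¬U)) ∧ ((¬H ∧ ¬A) ∨ H) = False
      H ∧ (A ∧ ¬U) = False
        A ∧ ¬U = False
          ¬U = False
      (¬H ∧ ¬A) ∨ H = True
        ¬H ∧ ¬A = True
          ¬H = True
          ¬A = True
Both conjuncts True, so the formula holds.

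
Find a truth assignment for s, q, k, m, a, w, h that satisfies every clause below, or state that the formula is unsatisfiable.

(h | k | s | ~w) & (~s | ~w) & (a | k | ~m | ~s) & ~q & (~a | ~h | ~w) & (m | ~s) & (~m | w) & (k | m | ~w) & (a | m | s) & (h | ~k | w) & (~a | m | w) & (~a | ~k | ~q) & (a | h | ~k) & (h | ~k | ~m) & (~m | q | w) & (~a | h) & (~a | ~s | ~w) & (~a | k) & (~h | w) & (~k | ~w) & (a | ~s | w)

Unit clause (~q) forces q = False.
Try s = True:
  (~s | ~w) forces w = False.
  (m | ~s) forces m = True.
  clause (~m | w) is falsified — backtrack.
So s = False.
Set k = False.
  then (~a | k) forces a = False.
  then (a | m | s) forces m = True.
  then (~m | q | w) forces w = True.
  then (h | k | s | ~w) forces h = True.
All clauses satisfied.

s = False, q = False, k = False, m = True, a = False, w = True, h = True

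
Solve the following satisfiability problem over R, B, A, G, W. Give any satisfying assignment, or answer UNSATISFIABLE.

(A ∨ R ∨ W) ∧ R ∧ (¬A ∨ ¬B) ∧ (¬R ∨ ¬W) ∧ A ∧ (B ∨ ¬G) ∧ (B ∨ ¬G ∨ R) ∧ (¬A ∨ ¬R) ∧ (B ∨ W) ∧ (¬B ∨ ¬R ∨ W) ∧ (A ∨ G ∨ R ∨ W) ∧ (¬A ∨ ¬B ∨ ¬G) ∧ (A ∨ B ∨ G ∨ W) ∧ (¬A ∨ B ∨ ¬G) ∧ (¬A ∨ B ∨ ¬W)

UNSATISFIABLE

Case A = True:
  (R) forces R = True.
  Clause (¬A ∨ ¬R) is falsified — contradiction.
Case A = False:
  Clause (A) is falsified — contradiction.
Both cases fail, so the formula is unsatisfiable.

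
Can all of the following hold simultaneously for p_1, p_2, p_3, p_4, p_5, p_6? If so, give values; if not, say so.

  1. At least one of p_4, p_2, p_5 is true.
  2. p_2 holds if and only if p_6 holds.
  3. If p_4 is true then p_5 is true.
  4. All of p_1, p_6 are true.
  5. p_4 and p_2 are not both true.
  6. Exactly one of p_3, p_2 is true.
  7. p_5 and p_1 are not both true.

p_1=T, p_2=T, p_3=F, p_4=F, p_5=F, p_6=T

  (1) {p_4, p_2, p_5}: 1 true — at least one ✓
  (2) p_2=T, p_6=T — same ✓
  (3) p_4=F ⇒ p_5: vacuous ✓
  (4) {p_1, p_6}: all 2 true ✓
  (5) p_4=F, p_2=T — not both ✓
  (6) {p_3, p_2}: 1 true — exactly one ✓
  (7) p_5=F, p_1=T — not both ✓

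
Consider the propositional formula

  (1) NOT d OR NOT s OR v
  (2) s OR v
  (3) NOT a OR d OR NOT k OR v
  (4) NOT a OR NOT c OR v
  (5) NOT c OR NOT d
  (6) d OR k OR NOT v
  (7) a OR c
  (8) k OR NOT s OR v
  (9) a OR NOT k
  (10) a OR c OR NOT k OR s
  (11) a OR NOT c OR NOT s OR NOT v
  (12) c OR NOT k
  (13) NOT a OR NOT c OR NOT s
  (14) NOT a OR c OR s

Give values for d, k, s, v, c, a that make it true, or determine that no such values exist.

Set d = False.
Try k = False:
  (d OR k OR NOT v) forces v = False.
  (s OR v) forces s = True.
  clause (k OR NOT s OR v) is falsified — backtrack.
So k = True.
  then (a OR NOT k) forces a = True.
  then (c OR NOT k) forces c = True.
  then (NOT a OR NOT c OR NOT s) forces s = False.
  then (s OR v) forces v = True.
All clauses satisfied.

d = False, k = True, s = False, v = True, c = True, a = True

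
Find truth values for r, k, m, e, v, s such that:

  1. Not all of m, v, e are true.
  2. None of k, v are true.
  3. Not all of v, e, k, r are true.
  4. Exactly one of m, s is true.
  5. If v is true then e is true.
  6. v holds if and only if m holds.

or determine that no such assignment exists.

r = True, k = False, m = False, e = False, v = False, s = True

  (1) {m, v, e}: 0/3 true — not all ✓
  (2) {k, v}: 0 true — none ✓
  (3) {v, e, k, r}: 1/4 true — not all ✓
  (4) {m, s}: 1 true — exactly one ✓
  (5) v=F ⇒ e: vacuous ✓
  (6) v=F, m=F — same ✓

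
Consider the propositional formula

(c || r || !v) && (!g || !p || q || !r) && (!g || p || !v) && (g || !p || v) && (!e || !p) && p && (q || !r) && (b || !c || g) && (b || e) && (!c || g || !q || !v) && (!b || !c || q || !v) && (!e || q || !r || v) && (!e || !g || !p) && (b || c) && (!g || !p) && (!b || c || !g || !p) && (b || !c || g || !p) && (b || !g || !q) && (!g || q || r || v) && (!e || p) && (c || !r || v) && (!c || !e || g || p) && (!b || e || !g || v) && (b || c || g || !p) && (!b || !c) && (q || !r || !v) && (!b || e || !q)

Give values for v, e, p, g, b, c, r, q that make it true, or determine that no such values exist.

Case p = True:
  (!e || !p) forces e = False.
  (b || e) forces b = True.
  (!g || !p) forces g = False.
  (g || !p || v) forces v = True.
  (!b || !c) forces c = False.
  (c || r || !v) forces r = True.
  (q || !r) forces q = True.
  Clause (!b || e || !q) is falsified — contradiction.
Case p = False:
  Clause (p) is falsified — contradiction.
Both cases fail, so the formula is unsatisfiable.

The formula is unsatisfiable.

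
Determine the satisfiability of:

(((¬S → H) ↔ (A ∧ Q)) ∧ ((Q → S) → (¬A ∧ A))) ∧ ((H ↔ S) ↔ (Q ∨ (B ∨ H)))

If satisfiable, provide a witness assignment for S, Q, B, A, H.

S = False; Q = True; B = False; A = False; H = False

  ((¬S → H) ↔ (A ∧ Q)) ∧ ((Q → S) → (¬A ∧ A)) = True
    (¬S → H) ↔ (A ∧ Q) = True
      ¬S → H = False
        ¬S = True
      A ∧ Q = False
    (Q → S) → (¬A ∧ A) = True
      Q → S = False
      ¬A ∧ A = False
        ¬A = True
  (H ↔ S) ↔ (Q ∨ (B ∨ H)) = True
    H ↔ S = True
    Q ∨ (B ∨ H) = True
      B ∨ H = False
Both conjuncts True, so the formula holds.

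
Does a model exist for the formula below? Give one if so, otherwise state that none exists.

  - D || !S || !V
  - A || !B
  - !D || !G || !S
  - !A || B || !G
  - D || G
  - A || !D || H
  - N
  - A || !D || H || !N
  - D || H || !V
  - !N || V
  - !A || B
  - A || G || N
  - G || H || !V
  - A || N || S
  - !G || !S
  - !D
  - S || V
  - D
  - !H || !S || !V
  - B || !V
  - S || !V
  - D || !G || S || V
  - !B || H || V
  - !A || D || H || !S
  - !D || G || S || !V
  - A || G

Case D = True:
  Clause (!D) is falsified — contradiction.
Case D = False:
  Clause (D) is falsified — contradiction.
Both cases fail, so the formula is unsatisfiable.

UNSATISFIABLE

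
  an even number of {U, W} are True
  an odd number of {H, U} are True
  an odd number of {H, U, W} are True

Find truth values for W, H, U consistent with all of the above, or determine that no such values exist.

W: False, H: True, U: False

{U, W}: 0 true → even ✓
{H, U}: 1 true → odd ✓
{H, U, W}: 1 true → odd ✓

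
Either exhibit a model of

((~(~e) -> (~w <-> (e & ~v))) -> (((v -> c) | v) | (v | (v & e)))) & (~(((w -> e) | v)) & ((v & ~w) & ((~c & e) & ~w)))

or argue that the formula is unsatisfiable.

Case v = True: the conjunct ~(((w -> e) | v)) becomes ~(((w -> e) | True)) = False.
Case v = False: the conjunct v is False.
Both cases fail — unsatisfiable.

No satisfying assignment exists.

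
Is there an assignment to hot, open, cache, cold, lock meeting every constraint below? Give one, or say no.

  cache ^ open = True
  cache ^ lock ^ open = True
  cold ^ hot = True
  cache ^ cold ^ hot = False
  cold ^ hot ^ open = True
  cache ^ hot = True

hot = False, open = False, cache = True, cold = True, lock = False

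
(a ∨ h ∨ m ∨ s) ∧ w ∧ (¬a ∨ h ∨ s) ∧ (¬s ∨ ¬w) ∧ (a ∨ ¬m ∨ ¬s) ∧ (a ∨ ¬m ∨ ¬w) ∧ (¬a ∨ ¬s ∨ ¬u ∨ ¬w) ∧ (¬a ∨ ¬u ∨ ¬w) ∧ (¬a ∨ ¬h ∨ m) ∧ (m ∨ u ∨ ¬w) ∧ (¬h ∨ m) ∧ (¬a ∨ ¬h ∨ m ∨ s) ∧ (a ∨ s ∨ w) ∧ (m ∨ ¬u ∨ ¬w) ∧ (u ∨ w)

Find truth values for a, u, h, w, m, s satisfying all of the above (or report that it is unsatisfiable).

Unit clause (w) forces w = True.
In (¬s ∨ ¬w) only ¬s is left, so s = False.
Try a = False:
  (a ∨ ¬m ∨ ¬w) forces m = False.
  (a ∨ h ∨ m ∨ s) forces h = True.
  clause (¬h ∨ m) is falsified — backtrack.
So a = True.
  then (¬a ∨ h ∨ s) forces h = True.
  then (¬a ∨ ¬u ∨ ¬w) forces u = False.
  then (¬a ∨ ¬h ∨ m) forces m = True.
All clauses satisfied.

a = True, u = False, h = True, w = True, m = True, s = False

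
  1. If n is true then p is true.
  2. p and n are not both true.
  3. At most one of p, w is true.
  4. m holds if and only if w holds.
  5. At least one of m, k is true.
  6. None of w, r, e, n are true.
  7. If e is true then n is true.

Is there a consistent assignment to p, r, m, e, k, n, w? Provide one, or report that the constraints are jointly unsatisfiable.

p: False, r: False, m: False, e: False, k: True, n: False, w: False

  (1) n=F ⇒ p: vacuous ✓
  (2) p=F, n=F — not both ✓
  (3) {p, w}: 0 true — at most one ✓
  (4) m=F, w=F — same ✓
  (5) {m, k}: 1 true — at least one ✓
  (6) {w, r, e, n}: 0 true — none ✓
  (7) e=F ⇒ n: vacuous ✓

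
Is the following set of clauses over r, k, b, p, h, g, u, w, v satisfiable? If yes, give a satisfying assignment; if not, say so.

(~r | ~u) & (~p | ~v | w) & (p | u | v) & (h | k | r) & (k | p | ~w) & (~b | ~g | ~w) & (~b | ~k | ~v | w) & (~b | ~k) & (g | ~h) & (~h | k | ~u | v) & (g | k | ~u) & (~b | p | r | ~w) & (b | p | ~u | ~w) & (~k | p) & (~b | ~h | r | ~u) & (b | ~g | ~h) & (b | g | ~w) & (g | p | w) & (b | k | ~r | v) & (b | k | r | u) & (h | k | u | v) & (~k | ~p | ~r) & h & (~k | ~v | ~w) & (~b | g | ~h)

r = False, k = False, b = True, p = True, h = True, g = True, u = False, w = False, v = False

Unit clause (h) forces h = True.
In (g | ~h) only g is left, so g = True.
In (b | ~g | ~h) only b is left, so b = True.
In (~b | ~g | ~w) only ~w is left, so w = False.
In (~b | ~k) only ~k is left, so k = False.
Set r = False.
  then (~b | ~h | r | ~u) forces u = False.
Set p = True.
  then (~p | ~v | w) forces v = False.
All clauses satisfied.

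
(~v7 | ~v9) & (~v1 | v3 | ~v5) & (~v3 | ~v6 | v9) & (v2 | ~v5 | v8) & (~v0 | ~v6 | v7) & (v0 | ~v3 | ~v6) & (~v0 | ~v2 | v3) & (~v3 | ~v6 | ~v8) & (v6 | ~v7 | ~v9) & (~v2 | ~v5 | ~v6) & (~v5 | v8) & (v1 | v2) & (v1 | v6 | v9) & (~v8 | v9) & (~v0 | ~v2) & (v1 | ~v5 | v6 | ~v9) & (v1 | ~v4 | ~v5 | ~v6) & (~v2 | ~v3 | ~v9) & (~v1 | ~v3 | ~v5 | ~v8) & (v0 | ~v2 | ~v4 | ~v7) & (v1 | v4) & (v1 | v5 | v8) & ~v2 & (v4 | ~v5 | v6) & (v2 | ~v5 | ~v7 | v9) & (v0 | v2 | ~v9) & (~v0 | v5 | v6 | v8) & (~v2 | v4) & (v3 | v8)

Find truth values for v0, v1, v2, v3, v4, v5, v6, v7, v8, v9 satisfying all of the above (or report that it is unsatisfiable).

v0: True, v1: True, v2: False, v3: True, v4: False, v5: False, v6: False, v7: False, v8: True, v9: True

Unit clause (~v2) forces v2 = False.
In (v1 | v2) only v1 is left, so v1 = True.
Set v0 = True.
Set v3 = True.
Set v4 = False.
Try v5 = True:
  (v2 | ~v5 | v8) forces v8 = True.
  clause (~v1 | ~v3 | ~v5 | ~v8) is falsified — backtrack.
So v5 = False.
Set v6 = False.
  then (~v0 | v5 | v6 | v8) forces v8 = True.
  then (~v8 | v9) forces v9 = True.
  then (~v7 | ~v9) forces v7 = False.
All clauses satisfied.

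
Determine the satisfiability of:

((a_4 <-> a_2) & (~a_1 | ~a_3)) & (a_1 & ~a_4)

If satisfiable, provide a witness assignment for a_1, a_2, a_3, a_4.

a_1 = True, a_2 = False, a_3 = False, a_4 = False

  (a_4 <-> a_2) & (~a_1 | ~a_3) = True
    a_4 <-> a_2 = True
    ~a_1 | ~a_3 = True
      ~a_1 = False
      ~a_3 = True
  a_1 & ~a_4 = True
    ~a_4 = True
Both conjuncts True, so the formula holds.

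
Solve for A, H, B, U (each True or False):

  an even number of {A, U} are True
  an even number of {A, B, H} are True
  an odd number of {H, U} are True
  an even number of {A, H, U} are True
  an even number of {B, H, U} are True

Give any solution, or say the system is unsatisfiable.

A = True, H = False, B = True, U = True

{A, U}: 2 true → even ✓
{A, B, H}: 2 true → even ✓
{H, U}: 1 true → odd ✓
{A, H, U}: 2 true → even ✓
{B, H, U}: 2 true → even ✓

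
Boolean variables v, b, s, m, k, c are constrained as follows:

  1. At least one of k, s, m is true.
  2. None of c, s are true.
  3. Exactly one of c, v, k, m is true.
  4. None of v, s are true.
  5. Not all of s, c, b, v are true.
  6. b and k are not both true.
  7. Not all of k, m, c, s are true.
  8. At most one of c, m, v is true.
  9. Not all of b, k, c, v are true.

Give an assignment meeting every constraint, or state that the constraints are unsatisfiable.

v = False, b = False, s = False, m = False, k = True, c = False

  (1) {k, s, m}: 1 true — at least one ✓
  (2) {c, s}: 0 true — none ✓
  (3) {c, v, k, m}: 1 true — exactly one ✓
  (4) {v, s}: 0 true — none ✓
  (5) {s, c, b, v}: 0/4 true — not all ✓
  (6) b=F, k=T — not both ✓
  (7) {k, m, c, s}: 1/4 true — not all ✓
  (8) {c, m, v}: 0 true — at most one ✓
  (9) {b, k, c, v}: 1/4 true — not all ✓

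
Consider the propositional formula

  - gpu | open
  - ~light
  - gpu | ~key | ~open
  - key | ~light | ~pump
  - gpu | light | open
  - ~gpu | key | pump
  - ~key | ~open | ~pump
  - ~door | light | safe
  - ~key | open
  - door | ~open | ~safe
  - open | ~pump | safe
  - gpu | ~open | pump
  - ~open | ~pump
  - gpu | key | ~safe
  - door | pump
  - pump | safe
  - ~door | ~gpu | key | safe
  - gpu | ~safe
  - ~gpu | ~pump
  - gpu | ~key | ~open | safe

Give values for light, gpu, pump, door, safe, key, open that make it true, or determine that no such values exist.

light: False; gpu: True; pump: False; door: True; safe: True; key: True; open: True

Unit clause (~light) forces light = False.
Try gpu = False:
  (gpu | open) forces open = True.
  (gpu | ~key | ~open) forces key = False.
  (gpu | ~open | pump) forces pump = True.
  clause (~open | ~pump) is falsified — backtrack.
So gpu = True.
  then (~gpu | ~pump) forces pump = False.
  then (~gpu | key | pump) forces key = True.
  then (~key | open) forces open = True.
  then (door | pump) forces door = True.
  then (pump | safe) forces safe = True.
All clauses satisfied.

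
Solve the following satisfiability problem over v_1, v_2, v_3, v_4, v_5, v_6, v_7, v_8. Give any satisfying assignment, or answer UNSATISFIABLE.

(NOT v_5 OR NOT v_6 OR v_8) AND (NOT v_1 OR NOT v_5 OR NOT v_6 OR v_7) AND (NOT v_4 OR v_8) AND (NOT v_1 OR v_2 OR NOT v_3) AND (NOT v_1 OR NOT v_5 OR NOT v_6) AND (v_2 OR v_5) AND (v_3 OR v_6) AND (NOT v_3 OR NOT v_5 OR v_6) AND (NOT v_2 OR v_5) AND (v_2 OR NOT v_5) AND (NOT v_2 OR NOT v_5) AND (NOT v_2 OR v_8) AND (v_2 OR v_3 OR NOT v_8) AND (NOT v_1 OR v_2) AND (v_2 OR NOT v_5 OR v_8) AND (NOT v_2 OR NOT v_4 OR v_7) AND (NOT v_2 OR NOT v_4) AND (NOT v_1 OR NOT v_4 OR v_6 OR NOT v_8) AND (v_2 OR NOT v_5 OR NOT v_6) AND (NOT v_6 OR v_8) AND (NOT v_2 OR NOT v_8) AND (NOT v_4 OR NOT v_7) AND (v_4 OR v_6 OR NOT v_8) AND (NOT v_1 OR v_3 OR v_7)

The formula is unsatisfiable.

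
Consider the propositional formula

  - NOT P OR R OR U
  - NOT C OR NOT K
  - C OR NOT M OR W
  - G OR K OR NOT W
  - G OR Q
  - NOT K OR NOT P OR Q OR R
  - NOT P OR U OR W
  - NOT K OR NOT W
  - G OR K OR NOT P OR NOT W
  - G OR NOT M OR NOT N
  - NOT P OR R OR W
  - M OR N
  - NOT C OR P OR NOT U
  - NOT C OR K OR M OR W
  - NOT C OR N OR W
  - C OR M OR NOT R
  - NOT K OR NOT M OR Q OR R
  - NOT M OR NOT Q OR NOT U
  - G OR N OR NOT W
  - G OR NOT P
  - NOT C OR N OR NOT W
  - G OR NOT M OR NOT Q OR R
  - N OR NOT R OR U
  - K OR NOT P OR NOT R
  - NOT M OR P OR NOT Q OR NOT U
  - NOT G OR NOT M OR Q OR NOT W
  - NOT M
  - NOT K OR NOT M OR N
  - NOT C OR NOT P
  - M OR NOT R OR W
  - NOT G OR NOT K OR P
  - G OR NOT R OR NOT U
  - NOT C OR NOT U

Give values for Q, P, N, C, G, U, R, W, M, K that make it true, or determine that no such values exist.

Unit clause (NOT M) forces M = False.
In (M OR N) only N is left, so N = True.
Set Q = False.
  then (G OR Q) forces G = True.
Set P = False.
  then (NOT G OR NOT K OR P) forces K = False.
Set C = True.
  then (NOT C OR P OR NOT U) forces U = False.
  then (NOT C OR K OR M OR W) forces W = True.
Set R = True.
All clauses satisfied.

Q: False, P: False, N: True, C: True, G: True, U: False, R: True, W: True, M: False, K: False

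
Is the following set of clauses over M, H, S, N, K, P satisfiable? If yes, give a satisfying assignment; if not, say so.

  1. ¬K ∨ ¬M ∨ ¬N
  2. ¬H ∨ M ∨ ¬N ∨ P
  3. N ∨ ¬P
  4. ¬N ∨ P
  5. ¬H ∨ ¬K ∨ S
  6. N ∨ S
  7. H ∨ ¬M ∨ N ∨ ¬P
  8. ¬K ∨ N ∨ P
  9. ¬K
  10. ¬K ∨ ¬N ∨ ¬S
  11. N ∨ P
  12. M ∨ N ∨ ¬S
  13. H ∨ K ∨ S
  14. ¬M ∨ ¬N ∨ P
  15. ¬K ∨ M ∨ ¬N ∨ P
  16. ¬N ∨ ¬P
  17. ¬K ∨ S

Unsatisfiable

Case N = True:
  (¬N ∨ P) forces P = True.
  Clause (¬N ∨ ¬P) is falsified — contradiction.
Case N = False:
  (N ∨ ¬P) forces P = False.
  Clause (N ∨ P) is falsified — contradiction.
Both cases fail, so the formula is unsatisfiable.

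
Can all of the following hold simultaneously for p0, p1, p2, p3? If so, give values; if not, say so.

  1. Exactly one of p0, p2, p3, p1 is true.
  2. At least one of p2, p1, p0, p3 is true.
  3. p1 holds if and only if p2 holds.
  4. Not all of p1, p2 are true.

p0=T, p1=F, p2=F, p3=F

  (1) {p0, p2, p3, p1}: 1 true — exactly one ✓
  (2) {p2, p1, p0, p3}: 1 true — at least one ✓
  (3) p1=F, p2=F — same ✓
  (4) {p1, p2}: 0/2 true — not all ✓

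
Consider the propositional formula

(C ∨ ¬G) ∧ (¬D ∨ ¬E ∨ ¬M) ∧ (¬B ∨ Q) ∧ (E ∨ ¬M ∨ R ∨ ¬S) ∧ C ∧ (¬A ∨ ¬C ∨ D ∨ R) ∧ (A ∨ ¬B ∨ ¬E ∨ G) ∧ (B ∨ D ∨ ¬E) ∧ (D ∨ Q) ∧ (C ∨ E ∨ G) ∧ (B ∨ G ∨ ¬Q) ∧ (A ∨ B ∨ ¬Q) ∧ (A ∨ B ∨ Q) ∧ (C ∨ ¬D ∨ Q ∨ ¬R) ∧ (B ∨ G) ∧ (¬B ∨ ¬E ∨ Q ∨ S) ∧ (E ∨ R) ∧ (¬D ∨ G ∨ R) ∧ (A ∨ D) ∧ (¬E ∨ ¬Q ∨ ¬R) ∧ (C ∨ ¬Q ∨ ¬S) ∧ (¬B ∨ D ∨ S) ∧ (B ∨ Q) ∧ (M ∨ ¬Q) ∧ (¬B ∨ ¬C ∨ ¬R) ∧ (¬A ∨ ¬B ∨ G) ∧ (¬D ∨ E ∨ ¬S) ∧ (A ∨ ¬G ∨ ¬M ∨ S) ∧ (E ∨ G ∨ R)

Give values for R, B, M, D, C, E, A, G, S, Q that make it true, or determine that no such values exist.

Unit clause (C) forces C = True.
Set R = True.
  then (¬B ∨ ¬C ∨ ¬R) forces B = False.
  then (B ∨ G) forces G = True.
  then (B ∨ Q) forces Q = True.
  then (M ∨ ¬Q) forces M = True.
  then (A ∨ B ∨ ¬Q) forces A = True.
  then (¬E ∨ ¬Q ∨ ¬R) forces E = False.
Set D = False.
Set S = False.
All clauses satisfied.

R: True, B: False, M: True, D: False, C: True, E: False, A: True, G: True, S: False, Q: True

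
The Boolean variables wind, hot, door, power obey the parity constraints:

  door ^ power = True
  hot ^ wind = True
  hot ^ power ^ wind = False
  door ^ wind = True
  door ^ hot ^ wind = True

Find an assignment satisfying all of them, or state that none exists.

wind = True; hot = False; door = False; power = True

door ^ power = F ^ T = True ✓
hot ^ wind = F ^ T = True ✓
hot ^ power ^ wind = F ^ T ^ T = False ✓
door ^ wind = F ^ T = True ✓
door ^ hot ^ wind = F ^ F ^ T = True ✓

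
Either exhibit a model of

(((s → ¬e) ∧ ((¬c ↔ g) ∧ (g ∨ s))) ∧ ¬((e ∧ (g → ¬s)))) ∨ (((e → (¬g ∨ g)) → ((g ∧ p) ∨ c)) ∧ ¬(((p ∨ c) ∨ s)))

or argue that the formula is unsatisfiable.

e = False, p = True, g = True, c = False, s = False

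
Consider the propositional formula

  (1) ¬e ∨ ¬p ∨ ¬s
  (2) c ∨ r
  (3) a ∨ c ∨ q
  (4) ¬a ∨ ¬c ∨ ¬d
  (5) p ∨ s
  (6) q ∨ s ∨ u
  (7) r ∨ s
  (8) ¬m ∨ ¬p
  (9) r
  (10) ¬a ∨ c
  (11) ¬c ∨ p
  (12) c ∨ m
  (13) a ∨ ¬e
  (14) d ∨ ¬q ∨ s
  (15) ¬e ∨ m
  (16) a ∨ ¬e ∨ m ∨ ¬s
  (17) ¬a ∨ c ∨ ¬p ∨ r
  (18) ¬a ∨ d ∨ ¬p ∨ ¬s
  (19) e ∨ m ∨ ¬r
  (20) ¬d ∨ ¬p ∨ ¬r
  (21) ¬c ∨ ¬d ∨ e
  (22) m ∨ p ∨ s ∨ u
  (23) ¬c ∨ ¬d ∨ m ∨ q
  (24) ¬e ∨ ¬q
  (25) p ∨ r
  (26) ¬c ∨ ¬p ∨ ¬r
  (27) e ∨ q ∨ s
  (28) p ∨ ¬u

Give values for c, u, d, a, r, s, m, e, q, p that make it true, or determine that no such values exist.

c: False, u: False, d: True, a: False, r: True, s: True, m: True, e: False, q: True, p: False

Unit clause (r) forces r = True.
Try c = True:
  (¬c ∨ p) forces p = True.
  clause (¬c ∨ ¬p ∨ ¬r) is falsified — backtrack.
So c = False.
  then (¬a ∨ c) forces a = False.
  then (c ∨ m) forces m = True.
  then (a ∨ ¬e) forces e = False.
  then (a ∨ c ∨ q) forces q = True.
  then (¬m ∨ ¬p) forces p = False.
  then (p ∨ ¬u) forces u = False.
  then (p ∨ s) forces s = True.
Set d = True.
All clauses satisfied.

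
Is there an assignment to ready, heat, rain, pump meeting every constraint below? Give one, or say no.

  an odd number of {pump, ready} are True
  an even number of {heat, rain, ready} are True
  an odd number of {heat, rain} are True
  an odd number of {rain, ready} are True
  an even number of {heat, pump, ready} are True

ready=T, heat=T, rain=F, pump=F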